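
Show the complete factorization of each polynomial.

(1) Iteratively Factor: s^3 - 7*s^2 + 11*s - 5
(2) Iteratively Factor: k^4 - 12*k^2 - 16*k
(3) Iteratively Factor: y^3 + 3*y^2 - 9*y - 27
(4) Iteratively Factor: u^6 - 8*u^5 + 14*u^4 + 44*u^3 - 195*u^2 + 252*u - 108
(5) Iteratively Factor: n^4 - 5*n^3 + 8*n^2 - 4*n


(1) = (s - 5)*(s^2 - 2*s + 1) = (s - 5)*(s - 1)*(s - 1)
(2) = (k)*(k^3 - 12*k - 16) = k*(k - 4)*(k^2 + 4*k + 4) = k*(k - 4)*(k + 2)*(k + 2)
(3) = (y + 3)*(y^2 - 9) = (y + 3)^2*(y - 3)
(4) = (u - 1)*(u^5 - 7*u^4 + 7*u^3 + 51*u^2 - 144*u + 108) = (u - 2)*(u - 1)*(u^4 - 5*u^3 - 3*u^2 + 45*u - 54) = (u - 3)*(u - 2)*(u - 1)*(u^3 - 2*u^2 - 9*u + 18) = (u - 3)*(u - 2)*(u - 1)*(u + 3)*(u^2 - 5*u + 6) = (u - 3)^2*(u - 2)*(u - 1)*(u + 3)*(u - 2)
(5) = (n - 1)*(n^3 - 4*n^2 + 4*n) = (n - 2)*(n - 1)*(n^2 - 2*n) = (n - 2)^2*(n - 1)*(n)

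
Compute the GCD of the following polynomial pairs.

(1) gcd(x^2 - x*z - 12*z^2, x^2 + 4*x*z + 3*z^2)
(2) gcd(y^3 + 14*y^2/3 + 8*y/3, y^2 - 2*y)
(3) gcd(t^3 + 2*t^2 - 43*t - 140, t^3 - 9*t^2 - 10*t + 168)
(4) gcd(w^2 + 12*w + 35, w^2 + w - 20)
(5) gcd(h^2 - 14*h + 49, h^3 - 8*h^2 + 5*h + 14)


(1) = gcd((x - 4*z)*(x + 3*z), (x + z)*(x + 3*z)) = x + 3*z
(2) = gcd(y*(y + 2/3)*(y + 4), y*(y - 2)) = y
(3) = t^2 - 3*t - 28
(4) = gcd((w + 5)*(w + 7), (w - 4)*(w + 5)) = w + 5
(5) = gcd((h - 7)^2, (h - 7)*(h - 2)*(h + 1)) = h - 7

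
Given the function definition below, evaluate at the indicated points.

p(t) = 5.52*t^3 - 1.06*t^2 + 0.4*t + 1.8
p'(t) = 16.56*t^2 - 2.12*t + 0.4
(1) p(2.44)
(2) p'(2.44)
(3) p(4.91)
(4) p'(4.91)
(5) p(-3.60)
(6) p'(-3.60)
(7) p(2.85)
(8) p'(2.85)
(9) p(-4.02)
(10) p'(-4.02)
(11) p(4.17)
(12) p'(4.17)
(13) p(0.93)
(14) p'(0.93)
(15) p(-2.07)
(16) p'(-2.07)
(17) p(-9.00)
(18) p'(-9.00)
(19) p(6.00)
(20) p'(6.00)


(1) = 76.65
(2) = 93.82
(3) = 631.62
(4) = 389.22
(5) = -270.92
(6) = 222.65
(7) = 122.11
(8) = 128.87
(9) = -375.54
(10) = 276.54
(11) = 385.30
(12) = 279.52
(13) = 5.70
(14) = 12.75
(15) = -52.53
(16) = 75.75
(17) = -4111.74
(18) = 1360.84
(19) = 1158.36
(20) = 583.84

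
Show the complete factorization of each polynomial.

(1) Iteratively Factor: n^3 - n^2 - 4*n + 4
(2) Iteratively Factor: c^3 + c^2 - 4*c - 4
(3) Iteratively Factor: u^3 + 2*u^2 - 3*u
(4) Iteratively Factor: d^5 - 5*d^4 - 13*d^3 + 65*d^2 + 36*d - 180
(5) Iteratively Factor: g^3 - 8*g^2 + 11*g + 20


(1) = (n + 2)*(n^2 - 3*n + 2) = (n - 2)*(n + 2)*(n - 1)
(2) = (c + 2)*(c^2 - c - 2) = (c - 2)*(c + 2)*(c + 1)
(3) = (u + 3)*(u^2 - u) = (u - 1)*(u + 3)*(u)
(4) = (d - 5)*(d^4 - 13*d^2 + 36) = (d - 5)*(d + 3)*(d^3 - 3*d^2 - 4*d + 12) = (d - 5)*(d - 2)*(d + 3)*(d^2 - d - 6) = (d - 5)*(d - 3)*(d - 2)*(d + 3)*(d + 2)
(5) = (g - 4)*(g^2 - 4*g - 5) = (g - 4)*(g + 1)*(g - 5)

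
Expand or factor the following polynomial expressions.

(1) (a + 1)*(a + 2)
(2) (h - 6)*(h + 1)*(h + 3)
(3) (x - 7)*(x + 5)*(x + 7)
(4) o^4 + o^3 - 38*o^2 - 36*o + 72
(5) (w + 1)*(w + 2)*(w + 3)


(1) = a^2 + 3*a + 2
(2) = h^3 - 2*h^2 - 21*h - 18
(3) = x^3 + 5*x^2 - 49*x - 245
(4) = (o - 6)*(o - 1)*(o + 2)*(o + 6)
(5) = w^3 + 6*w^2 + 11*w + 6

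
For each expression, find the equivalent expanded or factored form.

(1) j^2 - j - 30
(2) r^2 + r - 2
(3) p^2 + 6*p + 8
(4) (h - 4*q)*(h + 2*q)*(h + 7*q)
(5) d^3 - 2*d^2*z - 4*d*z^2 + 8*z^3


(1) = (j - 6)*(j + 5)
(2) = (r - 1)*(r + 2)
(3) = (p + 2)*(p + 4)
(4) = h^3 + 5*h^2*q - 22*h*q^2 - 56*q^3
(5) = (d - 2*z)^2*(d + 2*z)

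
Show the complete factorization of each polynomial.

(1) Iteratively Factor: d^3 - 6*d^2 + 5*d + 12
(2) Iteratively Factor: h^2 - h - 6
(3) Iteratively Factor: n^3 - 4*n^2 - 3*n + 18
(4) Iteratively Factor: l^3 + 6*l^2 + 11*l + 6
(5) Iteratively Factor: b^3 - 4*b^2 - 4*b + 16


(1) = (d + 1)*(d^2 - 7*d + 12) = (d - 3)*(d + 1)*(d - 4)
(2) = (h + 2)*(h - 3)
(3) = (n + 2)*(n^2 - 6*n + 9) = (n - 3)*(n + 2)*(n - 3)
(4) = (l + 1)*(l^2 + 5*l + 6) = (l + 1)*(l + 2)*(l + 3)
(5) = (b - 4)*(b^2 - 4) = (b - 4)*(b - 2)*(b + 2)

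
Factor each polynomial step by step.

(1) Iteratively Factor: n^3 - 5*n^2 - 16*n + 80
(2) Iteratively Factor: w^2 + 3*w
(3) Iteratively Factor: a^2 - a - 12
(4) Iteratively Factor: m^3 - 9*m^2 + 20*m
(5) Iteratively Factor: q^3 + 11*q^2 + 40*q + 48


(1) = (n + 4)*(n^2 - 9*n + 20) = (n - 5)*(n + 4)*(n - 4)
(2) = (w)*(w + 3)
(3) = (a - 4)*(a + 3)
(4) = (m - 5)*(m^2 - 4*m) = m*(m - 5)*(m - 4)
(5) = (q + 4)*(q^2 + 7*q + 12) = (q + 3)*(q + 4)*(q + 4)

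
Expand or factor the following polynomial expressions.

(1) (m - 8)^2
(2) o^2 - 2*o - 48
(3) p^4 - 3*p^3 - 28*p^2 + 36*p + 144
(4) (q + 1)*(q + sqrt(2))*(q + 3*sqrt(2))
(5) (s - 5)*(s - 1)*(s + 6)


(1) = m^2 - 16*m + 64
(2) = (o - 8)*(o + 6)
(3) = (p - 6)*(p - 3)*(p + 2)*(p + 4)
(4) = q^3 + q^2 + 4*sqrt(2)*q^2 + 4*sqrt(2)*q + 6*q + 6
(5) = s^3 - 31*s + 30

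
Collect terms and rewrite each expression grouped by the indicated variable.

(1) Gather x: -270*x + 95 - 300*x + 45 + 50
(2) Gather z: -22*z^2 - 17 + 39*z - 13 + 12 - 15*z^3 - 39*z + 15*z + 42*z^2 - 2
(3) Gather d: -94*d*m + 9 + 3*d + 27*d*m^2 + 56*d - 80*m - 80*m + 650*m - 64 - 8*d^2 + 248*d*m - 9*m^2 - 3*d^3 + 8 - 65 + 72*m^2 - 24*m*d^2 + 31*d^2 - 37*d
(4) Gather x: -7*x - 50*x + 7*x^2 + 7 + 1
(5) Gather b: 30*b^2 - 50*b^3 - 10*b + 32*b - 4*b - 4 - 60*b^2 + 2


(1) = 190 - 570*x
(2) = -15*z^3 + 20*z^2 + 15*z - 20
(3) = -3*d^3 + d^2*(23 - 24*m) + d*(27*m^2 + 154*m + 22) + 63*m^2 + 490*m - 112
(4) = 7*x^2 - 57*x + 8
(5) = -50*b^3 - 30*b^2 + 18*b - 2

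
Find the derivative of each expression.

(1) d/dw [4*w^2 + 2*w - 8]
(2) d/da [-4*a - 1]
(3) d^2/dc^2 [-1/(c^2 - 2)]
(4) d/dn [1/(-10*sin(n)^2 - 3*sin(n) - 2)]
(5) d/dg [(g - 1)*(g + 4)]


(1) = 8*w + 2
(2) = -4
(3) = 2*(-3*c^2 - 2)/(c^2 - 2)^3
(4) = (20*sin(n) + 3)*cos(n)/(10*sin(n)^2 + 3*sin(n) + 2)^2
(5) = 2*g + 3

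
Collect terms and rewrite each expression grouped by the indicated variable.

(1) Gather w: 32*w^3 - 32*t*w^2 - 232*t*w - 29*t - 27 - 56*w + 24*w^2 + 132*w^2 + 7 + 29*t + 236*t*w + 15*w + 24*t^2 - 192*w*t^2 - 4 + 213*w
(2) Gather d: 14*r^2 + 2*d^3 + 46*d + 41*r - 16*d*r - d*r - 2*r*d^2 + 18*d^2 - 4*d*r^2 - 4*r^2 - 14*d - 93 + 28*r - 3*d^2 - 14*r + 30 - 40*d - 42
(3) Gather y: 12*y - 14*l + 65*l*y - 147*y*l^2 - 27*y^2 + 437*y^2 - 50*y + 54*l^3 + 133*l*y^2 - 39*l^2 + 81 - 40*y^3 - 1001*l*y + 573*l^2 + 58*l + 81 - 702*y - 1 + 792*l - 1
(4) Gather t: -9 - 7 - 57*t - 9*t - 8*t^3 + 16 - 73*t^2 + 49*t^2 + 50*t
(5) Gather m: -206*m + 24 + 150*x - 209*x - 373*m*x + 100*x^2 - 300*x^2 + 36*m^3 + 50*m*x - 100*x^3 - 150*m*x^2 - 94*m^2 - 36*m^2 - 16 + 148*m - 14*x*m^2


(1) = 24*t^2 + 32*w^3 + w^2*(156 - 32*t) + w*(-192*t^2 + 4*t + 172) - 24
(2) = 2*d^3 + d^2*(15 - 2*r) + d*(-4*r^2 - 17*r - 8) + 10*r^2 + 55*r - 105
(3) = 54*l^3 + 534*l^2 + 836*l - 40*y^3 + y^2*(133*l + 410) + y*(-147*l^2 - 936*l - 740) + 160
(4) = -8*t^3 - 24*t^2 - 16*t
(5) = 36*m^3 + m^2*(-14*x - 130) + m*(-150*x^2 - 323*x - 58) - 100*x^3 - 200*x^2 - 59*x + 8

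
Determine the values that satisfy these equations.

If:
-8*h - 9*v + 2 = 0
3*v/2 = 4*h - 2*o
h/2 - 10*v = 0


Then:
h = 40/169
o = 157/338
v = 2/169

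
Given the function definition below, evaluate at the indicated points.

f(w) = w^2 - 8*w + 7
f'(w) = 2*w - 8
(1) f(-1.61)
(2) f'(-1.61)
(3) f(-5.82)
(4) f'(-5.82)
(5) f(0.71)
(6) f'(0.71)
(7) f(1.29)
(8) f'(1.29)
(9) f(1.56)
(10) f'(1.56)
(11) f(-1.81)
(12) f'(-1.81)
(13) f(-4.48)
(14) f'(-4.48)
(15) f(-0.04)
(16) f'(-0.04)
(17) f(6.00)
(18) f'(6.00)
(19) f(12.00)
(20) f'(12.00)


(1) = 22.47
(2) = -11.22
(3) = 87.43
(4) = -19.64
(5) = 1.82
(6) = -6.58
(7) = -1.66
(8) = -5.42
(9) = -3.05
(10) = -4.88
(11) = 24.76
(12) = -11.62
(13) = 62.91
(14) = -16.96
(15) = 7.32
(16) = -8.08
(17) = -5.00
(18) = 4.00
(19) = 55.00
(20) = 16.00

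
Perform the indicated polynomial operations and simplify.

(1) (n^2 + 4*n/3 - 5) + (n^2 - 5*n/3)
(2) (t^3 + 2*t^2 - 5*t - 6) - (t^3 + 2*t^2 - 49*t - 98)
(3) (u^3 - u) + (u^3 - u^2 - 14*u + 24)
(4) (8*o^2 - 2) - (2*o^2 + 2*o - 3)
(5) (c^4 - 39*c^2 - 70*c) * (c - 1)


(1) = 2*n^2 - n/3 - 5
(2) = 44*t + 92
(3) = 2*u^3 - u^2 - 15*u + 24
(4) = 6*o^2 - 2*o + 1
(5) = c^5 - c^4 - 39*c^3 - 31*c^2 + 70*c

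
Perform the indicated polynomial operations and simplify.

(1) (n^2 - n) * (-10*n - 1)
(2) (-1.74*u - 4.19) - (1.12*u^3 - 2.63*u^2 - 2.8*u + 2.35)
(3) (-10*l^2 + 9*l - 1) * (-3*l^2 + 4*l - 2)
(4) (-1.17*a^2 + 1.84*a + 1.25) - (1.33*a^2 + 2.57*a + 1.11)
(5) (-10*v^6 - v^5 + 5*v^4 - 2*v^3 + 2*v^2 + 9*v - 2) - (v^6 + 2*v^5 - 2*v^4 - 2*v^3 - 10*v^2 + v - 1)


(1) = -10*n^3 + 9*n^2 + n
(2) = -1.12*u^3 + 2.63*u^2 + 1.06*u - 6.54
(3) = 30*l^4 - 67*l^3 + 59*l^2 - 22*l + 2
(4) = -2.5*a^2 - 0.73*a + 0.14
(5) = -11*v^6 - 3*v^5 + 7*v^4 + 12*v^2 + 8*v - 1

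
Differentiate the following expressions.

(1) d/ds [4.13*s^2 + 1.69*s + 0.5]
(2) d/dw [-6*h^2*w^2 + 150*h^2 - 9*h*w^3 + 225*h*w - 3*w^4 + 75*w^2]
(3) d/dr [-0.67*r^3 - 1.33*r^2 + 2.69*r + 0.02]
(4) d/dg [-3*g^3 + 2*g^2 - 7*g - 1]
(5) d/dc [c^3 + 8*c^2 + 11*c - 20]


(1) = 8.26*s + 1.69
(2) = -12*h^2*w - 27*h*w^2 + 225*h - 12*w^3 + 150*w
(3) = -2.01*r^2 - 2.66*r + 2.69
(4) = -9*g^2 + 4*g - 7
(5) = 3*c^2 + 16*c + 11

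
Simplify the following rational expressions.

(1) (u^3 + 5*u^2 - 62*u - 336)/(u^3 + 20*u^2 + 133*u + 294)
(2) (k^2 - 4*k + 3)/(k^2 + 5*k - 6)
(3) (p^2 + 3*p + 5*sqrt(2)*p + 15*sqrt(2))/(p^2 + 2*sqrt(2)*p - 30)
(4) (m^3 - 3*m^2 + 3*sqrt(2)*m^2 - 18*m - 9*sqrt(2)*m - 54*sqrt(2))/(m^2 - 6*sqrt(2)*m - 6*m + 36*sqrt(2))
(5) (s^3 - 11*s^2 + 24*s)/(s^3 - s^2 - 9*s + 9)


(1) = (u - 8)/(u + 7)
(2) = (k - 3)/(k + 6)
(3) = (p + 3)/(p - 3*sqrt(2))
(4) = (m^2 + m*(3 + 3*sqrt(2)) + 9*sqrt(2))/(m - 6*sqrt(2))
(5) = (s^2 - 8*s)/(s^2 + 2*s - 3)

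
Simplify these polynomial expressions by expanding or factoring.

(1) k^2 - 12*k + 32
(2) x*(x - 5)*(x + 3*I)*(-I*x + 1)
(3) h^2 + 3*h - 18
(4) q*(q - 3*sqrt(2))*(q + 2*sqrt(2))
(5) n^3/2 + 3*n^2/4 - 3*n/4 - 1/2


(1) = (k - 8)*(k - 4)
(2) = -I*x^4 + 4*x^3 + 5*I*x^3 - 20*x^2 + 3*I*x^2 - 15*I*x
(3) = (h - 3)*(h + 6)
(4) = q^3 - sqrt(2)*q^2 - 12*q
(5) = (n/2 + 1)*(n - 1)*(n + 1/2)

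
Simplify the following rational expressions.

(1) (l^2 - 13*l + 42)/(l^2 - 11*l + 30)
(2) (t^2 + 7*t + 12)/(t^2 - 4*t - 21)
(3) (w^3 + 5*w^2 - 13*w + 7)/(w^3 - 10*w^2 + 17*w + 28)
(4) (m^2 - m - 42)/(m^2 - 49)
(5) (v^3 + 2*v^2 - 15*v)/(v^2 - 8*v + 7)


(1) = (l - 7)/(l - 5)
(2) = (t + 4)/(t - 7)
(3) = (w^3 + 5*w^2 - 13*w + 7)/(w^3 - 10*w^2 + 17*w + 28)
(4) = (m + 6)/(m + 7)
(5) = (v^3 + 2*v^2 - 15*v)/(v^2 - 8*v + 7)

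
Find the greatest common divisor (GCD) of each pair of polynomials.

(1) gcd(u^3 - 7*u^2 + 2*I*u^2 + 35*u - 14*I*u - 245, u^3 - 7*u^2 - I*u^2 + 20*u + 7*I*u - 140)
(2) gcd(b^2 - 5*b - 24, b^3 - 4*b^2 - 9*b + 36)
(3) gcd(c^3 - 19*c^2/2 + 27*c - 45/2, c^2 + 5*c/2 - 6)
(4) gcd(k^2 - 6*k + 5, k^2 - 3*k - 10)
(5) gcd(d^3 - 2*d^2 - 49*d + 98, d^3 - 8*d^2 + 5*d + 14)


(1) = u^2 + u*(-7 - 5*I) + 35*I
(2) = gcd((b - 8)*(b + 3), (b - 4)*(b - 3)*(b + 3)) = b + 3
(3) = c - 3/2
(4) = k - 5
(5) = d^2 - 9*d + 14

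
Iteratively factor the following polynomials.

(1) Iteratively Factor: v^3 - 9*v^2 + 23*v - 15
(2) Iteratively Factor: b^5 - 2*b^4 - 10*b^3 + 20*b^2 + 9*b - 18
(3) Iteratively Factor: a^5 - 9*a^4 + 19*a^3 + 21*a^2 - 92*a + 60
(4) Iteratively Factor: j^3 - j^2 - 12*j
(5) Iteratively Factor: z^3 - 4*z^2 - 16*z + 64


(1) = (v - 1)*(v^2 - 8*v + 15) = (v - 3)*(v - 1)*(v - 5)
(2) = (b + 1)*(b^4 - 3*b^3 - 7*b^2 + 27*b - 18) = (b - 3)*(b + 1)*(b^3 - 7*b + 6) = (b - 3)*(b - 2)*(b + 1)*(b^2 + 2*b - 3) = (b - 3)*(b - 2)*(b - 1)*(b + 1)*(b + 3)
(3) = (a - 3)*(a^4 - 6*a^3 + a^2 + 24*a - 20) = (a - 3)*(a - 2)*(a^3 - 4*a^2 - 7*a + 10) = (a - 3)*(a - 2)*(a + 2)*(a^2 - 6*a + 5) = (a - 5)*(a - 3)*(a - 2)*(a + 2)*(a - 1)
(4) = (j + 3)*(j^2 - 4*j) = (j - 4)*(j + 3)*(j)
(5) = (z - 4)*(z^2 - 16) = (z - 4)*(z + 4)*(z - 4)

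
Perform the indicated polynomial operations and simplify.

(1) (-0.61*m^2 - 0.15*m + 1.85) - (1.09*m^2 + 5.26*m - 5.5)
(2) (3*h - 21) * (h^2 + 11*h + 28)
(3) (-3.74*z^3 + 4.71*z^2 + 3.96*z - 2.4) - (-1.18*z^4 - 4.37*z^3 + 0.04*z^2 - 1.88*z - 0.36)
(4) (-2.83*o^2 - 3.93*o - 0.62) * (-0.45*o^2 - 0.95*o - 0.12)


(1) = -1.7*m^2 - 5.41*m + 7.35
(2) = 3*h^3 + 12*h^2 - 147*h - 588
(3) = 1.18*z^4 + 0.63*z^3 + 4.67*z^2 + 5.84*z - 2.04
(4) = 1.2735*o^4 + 4.457*o^3 + 4.3521*o^2 + 1.0606*o + 0.0744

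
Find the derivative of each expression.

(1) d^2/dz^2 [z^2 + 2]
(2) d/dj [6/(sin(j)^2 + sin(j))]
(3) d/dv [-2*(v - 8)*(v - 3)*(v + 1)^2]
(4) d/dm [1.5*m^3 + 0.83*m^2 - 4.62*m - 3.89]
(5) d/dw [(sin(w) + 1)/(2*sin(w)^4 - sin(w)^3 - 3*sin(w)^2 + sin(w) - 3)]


(1) = 2
(2) = -(12/tan(j) + 6*cos(j)/sin(j)^2)/(sin(j) + 1)^2
(3) = -8*v^3 + 54*v^2 - 12*v - 74
(4) = 4.5*m^2 + 1.66*m - 4.62
(5) = 2*(sin(w)^4 + sin(w)^3 + sin(w)*sin(3*w) + sin(3*w) - 2)*cos(w)/(-2*sin(w)^4 + sin(w)^3 + 3*sin(w)^2 - sin(w) + 3)^2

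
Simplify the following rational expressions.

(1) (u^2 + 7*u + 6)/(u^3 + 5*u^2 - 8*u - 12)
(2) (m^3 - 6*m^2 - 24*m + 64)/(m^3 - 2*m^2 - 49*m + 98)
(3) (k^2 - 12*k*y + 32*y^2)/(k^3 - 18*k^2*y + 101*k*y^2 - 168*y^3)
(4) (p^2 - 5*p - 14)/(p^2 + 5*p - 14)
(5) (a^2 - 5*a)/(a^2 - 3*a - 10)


(1) = 1/(u - 2)
(2) = (m^2 - 4*m - 32)/(m^2 - 49)
(3) = (k - 4*y)/(k^2 - 10*k*y + 21*y^2)
(4) = (p^2 - 5*p - 14)/(p^2 + 5*p - 14)
(5) = a/(a + 2)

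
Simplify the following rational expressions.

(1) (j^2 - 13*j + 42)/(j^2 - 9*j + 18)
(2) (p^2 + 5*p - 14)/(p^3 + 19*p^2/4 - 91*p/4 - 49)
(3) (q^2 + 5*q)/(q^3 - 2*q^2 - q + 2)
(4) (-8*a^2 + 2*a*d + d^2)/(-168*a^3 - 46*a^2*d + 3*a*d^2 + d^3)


(1) = (j - 7)/(j - 3)
(2) = (4*p - 8)/(4*p^2 - 9*p - 28)
(3) = (q^2 + 5*q)/(q^3 - 2*q^2 - q + 2)
(4) = (2*a - d)/(42*a^2 + a*d - d^2)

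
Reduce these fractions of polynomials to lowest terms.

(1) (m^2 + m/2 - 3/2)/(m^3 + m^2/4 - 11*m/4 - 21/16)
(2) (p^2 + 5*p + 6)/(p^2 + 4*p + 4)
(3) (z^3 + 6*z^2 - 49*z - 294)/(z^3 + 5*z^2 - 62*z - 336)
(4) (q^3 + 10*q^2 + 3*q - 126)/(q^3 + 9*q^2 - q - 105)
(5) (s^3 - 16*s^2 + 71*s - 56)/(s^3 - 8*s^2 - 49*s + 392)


(1) = (8*m - 8)/(8*m^2 - 10*m - 7)
(2) = (p + 3)/(p + 2)
(3) = (z - 7)/(z - 8)
(4) = (q + 6)/(q + 5)
(5) = (s - 1)/(s + 7)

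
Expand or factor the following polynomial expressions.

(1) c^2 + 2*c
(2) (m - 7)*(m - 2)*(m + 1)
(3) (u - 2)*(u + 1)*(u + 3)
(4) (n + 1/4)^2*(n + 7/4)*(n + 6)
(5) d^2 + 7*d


(1) = c*(c + 2)
(2) = m^3 - 8*m^2 + 5*m + 14
(3) = u^3 + 2*u^2 - 5*u - 6
(4) = n^4 + 33*n^3/4 + 231*n^2/16 + 367*n/64 + 21/32
(5) = d*(d + 7)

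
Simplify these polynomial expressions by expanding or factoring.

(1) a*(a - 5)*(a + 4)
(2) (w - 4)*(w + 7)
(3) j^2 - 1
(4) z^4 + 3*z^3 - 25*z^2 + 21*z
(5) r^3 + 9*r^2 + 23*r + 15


(1) = a^3 - a^2 - 20*a
(2) = w^2 + 3*w - 28
(3) = (j - 1)*(j + 1)
(4) = z*(z - 3)*(z - 1)*(z + 7)
(5) = (r + 1)*(r + 3)*(r + 5)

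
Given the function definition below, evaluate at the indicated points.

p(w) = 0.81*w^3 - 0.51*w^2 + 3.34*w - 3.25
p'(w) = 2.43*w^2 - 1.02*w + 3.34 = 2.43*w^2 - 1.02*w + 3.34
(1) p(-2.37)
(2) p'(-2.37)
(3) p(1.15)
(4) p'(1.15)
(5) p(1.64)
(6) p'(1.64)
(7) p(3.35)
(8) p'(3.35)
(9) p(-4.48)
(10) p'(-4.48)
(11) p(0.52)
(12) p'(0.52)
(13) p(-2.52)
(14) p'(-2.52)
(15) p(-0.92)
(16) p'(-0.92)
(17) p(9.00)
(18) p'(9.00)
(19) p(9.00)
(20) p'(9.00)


(1) = -24.81
(2) = 19.41
(3) = 1.15
(4) = 5.38
(5) = 4.43
(6) = 8.20
(7) = 32.67
(8) = 27.19
(9) = -101.28
(10) = 56.68
(11) = -1.54
(12) = 3.47
(13) = -27.87
(14) = 21.34
(15) = -7.39
(16) = 6.34
(17) = 575.99
(18) = 190.99
(19) = 575.99
(20) = 190.99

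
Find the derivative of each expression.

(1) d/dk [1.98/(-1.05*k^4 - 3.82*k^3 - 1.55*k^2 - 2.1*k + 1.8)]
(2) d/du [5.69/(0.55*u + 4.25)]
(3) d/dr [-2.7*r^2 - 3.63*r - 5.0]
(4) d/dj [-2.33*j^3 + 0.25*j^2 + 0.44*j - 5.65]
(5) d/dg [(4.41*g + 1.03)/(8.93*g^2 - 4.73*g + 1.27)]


(1) = (8.316*k^3 + 22.6908*k^2 + 6.138*k + 4.158)/(1.05*k^4 + 3.82*k^3 + 1.55*k^2 + 2.1*k - 1.8)^2
(2) = -3.1295/(0.55*u + 4.25)^2
(3) = -5.4*r - 3.63
(4) = -6.99*j^2 + 0.5*j + 0.44
(5) = (-39.3813*g^2 - 18.3958*g + 10.4726)/(79.7449*g^4 - 84.4778*g^3 + 45.0551*g^2 - 12.0142*g + 1.6129)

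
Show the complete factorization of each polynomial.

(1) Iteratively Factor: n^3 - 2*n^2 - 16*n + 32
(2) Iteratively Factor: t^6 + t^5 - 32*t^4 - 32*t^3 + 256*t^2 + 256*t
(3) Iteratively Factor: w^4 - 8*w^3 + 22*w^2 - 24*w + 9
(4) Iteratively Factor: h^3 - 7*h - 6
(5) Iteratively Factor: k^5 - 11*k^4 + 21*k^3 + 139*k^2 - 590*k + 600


(1) = (n - 4)*(n^2 + 2*n - 8) = (n - 4)*(n + 4)*(n - 2)
(2) = (t - 4)*(t^5 + 5*t^4 - 12*t^3 - 80*t^2 - 64*t) = (t - 4)*(t + 1)*(t^4 + 4*t^3 - 16*t^2 - 64*t) = (t - 4)*(t + 1)*(t + 4)*(t^3 - 16*t) = (t - 4)*(t + 1)*(t + 4)^2*(t^2 - 4*t) = (t - 4)^2*(t + 1)*(t + 4)^2*(t)
(3) = (w - 1)*(w^3 - 7*w^2 + 15*w - 9) = (w - 3)*(w - 1)*(w^2 - 4*w + 3) = (w - 3)*(w - 1)^2*(w - 3)
(4) = (h + 2)*(h^2 - 2*h - 3) = (h + 1)*(h + 2)*(h - 3)
(5) = (k - 2)*(k^4 - 9*k^3 + 3*k^2 + 145*k - 300) = (k - 3)*(k - 2)*(k^3 - 6*k^2 - 15*k + 100) = (k - 5)*(k - 3)*(k - 2)*(k^2 - k - 20) = (k - 5)^2*(k - 3)*(k - 2)*(k + 4)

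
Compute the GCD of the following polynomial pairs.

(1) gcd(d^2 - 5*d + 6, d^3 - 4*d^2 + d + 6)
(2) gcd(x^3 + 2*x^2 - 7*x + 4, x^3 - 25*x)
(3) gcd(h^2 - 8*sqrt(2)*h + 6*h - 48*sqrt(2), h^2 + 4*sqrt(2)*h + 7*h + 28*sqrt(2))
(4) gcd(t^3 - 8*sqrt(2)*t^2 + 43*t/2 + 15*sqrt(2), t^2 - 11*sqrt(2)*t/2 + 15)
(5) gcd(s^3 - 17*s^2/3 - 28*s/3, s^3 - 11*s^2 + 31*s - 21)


(1) = gcd((d - 3)*(d - 2), (d - 3)*(d - 2)*(d + 1)) = d^2 - 5*d + 6
(2) = gcd((x - 1)^2*(x + 4), x*(x - 5)*(x + 5)) = 1
(3) = 1
(4) = gcd((t - 6*sqrt(2))*(t - 5*sqrt(2)/2)*(t + sqrt(2)/2), (t - 3*sqrt(2))*(t - 5*sqrt(2)/2)) = t - 5*sqrt(2)/2
(5) = s - 7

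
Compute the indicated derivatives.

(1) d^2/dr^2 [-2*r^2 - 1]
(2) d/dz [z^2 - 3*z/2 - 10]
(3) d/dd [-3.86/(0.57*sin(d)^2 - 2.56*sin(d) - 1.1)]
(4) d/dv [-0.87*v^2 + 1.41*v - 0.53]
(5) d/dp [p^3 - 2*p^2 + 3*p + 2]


(1) = -4
(2) = 2*z - 3/2
(3) = (4.4004*sin(d) - 9.8816)*cos(d)/(-0.57*sin(d)^2 + 2.56*sin(d) + 1.1)^2
(4) = 1.41 - 1.74*v
(5) = 3*p^2 - 4*p + 3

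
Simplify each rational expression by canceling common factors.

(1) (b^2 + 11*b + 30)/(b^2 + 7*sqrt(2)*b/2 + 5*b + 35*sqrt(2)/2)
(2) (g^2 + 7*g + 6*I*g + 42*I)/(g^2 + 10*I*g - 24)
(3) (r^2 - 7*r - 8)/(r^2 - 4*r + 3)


(1) = (2*b + 12)/(2*b + 7*sqrt(2))
(2) = (g + 7)/(g + 4*I)
(3) = (r^2 - 7*r - 8)/(r^2 - 4*r + 3)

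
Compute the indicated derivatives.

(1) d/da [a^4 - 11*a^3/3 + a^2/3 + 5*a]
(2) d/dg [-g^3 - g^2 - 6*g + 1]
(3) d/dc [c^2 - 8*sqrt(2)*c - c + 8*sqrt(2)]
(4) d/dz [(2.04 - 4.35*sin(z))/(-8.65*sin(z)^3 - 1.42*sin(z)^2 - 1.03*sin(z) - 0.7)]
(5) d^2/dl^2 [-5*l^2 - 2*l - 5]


(1) = 4*a^3 - 11*a^2 + 2*a/3 + 5
(2) = -3*g^2 - 2*g - 6
(3) = 2*c - 8*sqrt(2) - 1
(4) = (-75.255*sin(z)^3 + 46.761*sin(z)^2 + 5.7936*sin(z) + 5.1462)*cos(z)/(74.8225*sin(z)^6 + 24.566*sin(z)^5 + 19.8354*sin(z)^4 + 15.0352*sin(z)^3 + 3.0489*sin(z)^2 + 1.442*sin(z) + 0.49)
(5) = -10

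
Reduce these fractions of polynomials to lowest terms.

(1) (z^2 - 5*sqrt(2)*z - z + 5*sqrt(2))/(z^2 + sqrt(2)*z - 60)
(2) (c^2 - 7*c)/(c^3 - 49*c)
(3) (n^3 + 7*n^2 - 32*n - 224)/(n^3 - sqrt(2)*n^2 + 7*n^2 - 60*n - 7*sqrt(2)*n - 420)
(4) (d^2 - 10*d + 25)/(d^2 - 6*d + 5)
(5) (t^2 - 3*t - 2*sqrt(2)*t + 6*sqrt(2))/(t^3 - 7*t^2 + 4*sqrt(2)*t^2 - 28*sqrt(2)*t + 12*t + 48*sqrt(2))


(1) = (z - 1)/(z + 6*sqrt(2))
(2) = 1/(c + 7)
(3) = (n^2 - 32)/(n^2 - sqrt(2)*n - 60)
(4) = (d - 5)/(d - 1)
(5) = (t - 2*sqrt(2))/(t^2 + t*(-4 + 4*sqrt(2)) - 16*sqrt(2))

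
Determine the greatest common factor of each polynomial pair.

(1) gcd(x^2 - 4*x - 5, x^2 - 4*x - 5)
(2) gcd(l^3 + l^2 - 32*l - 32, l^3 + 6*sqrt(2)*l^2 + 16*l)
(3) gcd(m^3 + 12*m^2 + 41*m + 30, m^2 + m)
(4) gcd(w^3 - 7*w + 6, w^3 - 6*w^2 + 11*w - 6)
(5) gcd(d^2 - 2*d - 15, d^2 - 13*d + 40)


(1) = gcd((x - 5)*(x + 1), (x - 5)*(x + 1)) = x^2 - 4*x - 5
(2) = gcd((l + 1)*(l - 4*sqrt(2))*(l + 4*sqrt(2)), l*(l + 2*sqrt(2))*(l + 4*sqrt(2))) = l + 4*sqrt(2)
(3) = gcd((m + 1)*(m + 5)*(m + 6), m*(m + 1)) = m + 1
(4) = w^2 - 3*w + 2
(5) = gcd((d - 5)*(d + 3), (d - 8)*(d - 5)) = d - 5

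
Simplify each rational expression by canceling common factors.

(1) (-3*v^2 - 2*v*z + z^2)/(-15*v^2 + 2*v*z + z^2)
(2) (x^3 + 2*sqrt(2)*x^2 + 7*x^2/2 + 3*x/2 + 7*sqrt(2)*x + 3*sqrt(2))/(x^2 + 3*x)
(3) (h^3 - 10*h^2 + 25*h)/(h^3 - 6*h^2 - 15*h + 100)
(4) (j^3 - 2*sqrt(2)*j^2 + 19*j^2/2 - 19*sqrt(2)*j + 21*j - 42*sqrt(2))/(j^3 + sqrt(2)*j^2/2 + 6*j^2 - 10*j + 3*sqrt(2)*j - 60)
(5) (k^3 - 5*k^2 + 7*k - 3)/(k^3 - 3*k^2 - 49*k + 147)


(1) = (v + z)/(5*v + z)
(2) = (2*x^2 + x*(1 + 4*sqrt(2)) + 2*sqrt(2))/(2*x)
(3) = h/(h + 4)
(4) = (4*j + 14)/(4*j + 10*sqrt(2))
(5) = (k^2 - 2*k + 1)/(k^2 - 49)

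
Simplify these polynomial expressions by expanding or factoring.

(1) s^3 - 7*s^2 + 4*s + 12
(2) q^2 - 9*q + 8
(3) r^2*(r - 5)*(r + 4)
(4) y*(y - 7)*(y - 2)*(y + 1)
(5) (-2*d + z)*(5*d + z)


(1) = (s - 6)*(s - 2)*(s + 1)
(2) = (q - 8)*(q - 1)
(3) = r^4 - r^3 - 20*r^2
(4) = y^4 - 8*y^3 + 5*y^2 + 14*y
(5) = -10*d^2 + 3*d*z + z^2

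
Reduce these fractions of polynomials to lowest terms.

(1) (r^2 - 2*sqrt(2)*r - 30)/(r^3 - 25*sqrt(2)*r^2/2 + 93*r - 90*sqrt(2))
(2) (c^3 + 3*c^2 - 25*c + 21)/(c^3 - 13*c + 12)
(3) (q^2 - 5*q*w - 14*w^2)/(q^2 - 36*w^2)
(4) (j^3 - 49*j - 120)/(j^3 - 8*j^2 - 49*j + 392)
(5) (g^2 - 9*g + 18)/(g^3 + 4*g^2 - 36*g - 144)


(1) = (2*r + 6*sqrt(2))/(2*r^2 - 15*sqrt(2)*r + 36)
(2) = (c + 7)/(c + 4)
(3) = (q^2 - 5*q*w - 14*w^2)/(q^2 - 36*w^2)
(4) = (j^2 + 8*j + 15)/(j^2 - 49)
(5) = (g - 3)/(g^2 + 10*g + 24)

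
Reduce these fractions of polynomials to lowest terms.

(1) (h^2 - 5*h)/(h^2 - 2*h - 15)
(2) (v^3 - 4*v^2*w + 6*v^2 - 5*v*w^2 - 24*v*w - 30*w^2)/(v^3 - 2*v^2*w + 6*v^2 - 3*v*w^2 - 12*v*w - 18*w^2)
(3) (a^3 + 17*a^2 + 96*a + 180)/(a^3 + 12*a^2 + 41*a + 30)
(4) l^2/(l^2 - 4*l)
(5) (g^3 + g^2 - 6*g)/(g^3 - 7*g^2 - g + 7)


(1) = h/(h + 3)
(2) = (v - 5*w)/(v - 3*w)
(3) = (a + 6)/(a + 1)
(4) = l/(l - 4)
(5) = (g^3 + g^2 - 6*g)/(g^3 - 7*g^2 - g + 7)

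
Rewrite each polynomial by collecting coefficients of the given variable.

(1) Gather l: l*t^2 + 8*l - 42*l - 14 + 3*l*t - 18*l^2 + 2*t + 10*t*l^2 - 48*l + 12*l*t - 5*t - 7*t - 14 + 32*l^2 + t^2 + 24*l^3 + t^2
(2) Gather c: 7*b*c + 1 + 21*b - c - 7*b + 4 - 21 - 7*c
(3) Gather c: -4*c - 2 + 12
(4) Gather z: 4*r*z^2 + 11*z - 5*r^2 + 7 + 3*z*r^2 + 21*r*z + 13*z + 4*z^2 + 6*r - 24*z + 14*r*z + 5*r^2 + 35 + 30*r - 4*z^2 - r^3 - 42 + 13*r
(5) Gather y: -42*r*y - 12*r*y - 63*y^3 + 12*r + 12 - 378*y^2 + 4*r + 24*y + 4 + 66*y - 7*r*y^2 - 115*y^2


(1) = 24*l^3 + l^2*(10*t + 14) + l*(t^2 + 15*t - 82) + 2*t^2 - 10*t - 28
(2) = 14*b + c*(7*b - 8) - 16
(3) = 10 - 4*c
(4) = -r^3 + 4*r*z^2 + 49*r + z*(3*r^2 + 35*r)
(5) = 16*r - 63*y^3 + y^2*(-7*r - 493) + y*(90 - 54*r) + 16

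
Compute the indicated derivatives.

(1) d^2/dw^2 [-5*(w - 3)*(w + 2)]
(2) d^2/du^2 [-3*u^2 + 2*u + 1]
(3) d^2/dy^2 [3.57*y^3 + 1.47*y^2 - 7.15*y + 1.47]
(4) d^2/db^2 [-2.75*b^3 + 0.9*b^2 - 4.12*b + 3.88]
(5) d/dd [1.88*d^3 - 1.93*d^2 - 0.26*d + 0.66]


(1) = -10
(2) = -6
(3) = 21.42*y + 2.94
(4) = 1.8 - 16.5*b
(5) = 5.64*d^2 - 3.86*d - 0.26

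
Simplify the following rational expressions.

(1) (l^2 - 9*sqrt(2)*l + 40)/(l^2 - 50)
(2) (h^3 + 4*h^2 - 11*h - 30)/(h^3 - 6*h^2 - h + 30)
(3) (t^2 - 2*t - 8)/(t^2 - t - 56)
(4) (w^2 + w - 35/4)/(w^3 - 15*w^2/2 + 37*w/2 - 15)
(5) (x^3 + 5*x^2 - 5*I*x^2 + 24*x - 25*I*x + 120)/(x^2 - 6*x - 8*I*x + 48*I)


(1) = (l - 4*sqrt(2))/(l + 5*sqrt(2))
(2) = (h + 5)/(h - 5)
(3) = (t^2 - 2*t - 8)/(t^2 - t - 56)
(4) = (2*w + 7)/(2*w^2 - 10*w + 12)
(5) = (x^2 + x*(5 + 3*I) + 15*I)/(x - 6)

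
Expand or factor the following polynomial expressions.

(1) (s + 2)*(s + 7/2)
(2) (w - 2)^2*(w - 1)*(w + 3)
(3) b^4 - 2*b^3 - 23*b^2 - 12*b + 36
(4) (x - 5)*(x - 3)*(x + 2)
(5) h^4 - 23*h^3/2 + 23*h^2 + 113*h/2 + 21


(1) = s^2 + 11*s/2 + 7
(2) = w^4 - 2*w^3 - 7*w^2 + 20*w - 12
(3) = (b - 6)*(b - 1)*(b + 2)*(b + 3)
(4) = x^3 - 6*x^2 - x + 30
(5) = (h - 7)*(h - 6)*(h + 1/2)*(h + 1)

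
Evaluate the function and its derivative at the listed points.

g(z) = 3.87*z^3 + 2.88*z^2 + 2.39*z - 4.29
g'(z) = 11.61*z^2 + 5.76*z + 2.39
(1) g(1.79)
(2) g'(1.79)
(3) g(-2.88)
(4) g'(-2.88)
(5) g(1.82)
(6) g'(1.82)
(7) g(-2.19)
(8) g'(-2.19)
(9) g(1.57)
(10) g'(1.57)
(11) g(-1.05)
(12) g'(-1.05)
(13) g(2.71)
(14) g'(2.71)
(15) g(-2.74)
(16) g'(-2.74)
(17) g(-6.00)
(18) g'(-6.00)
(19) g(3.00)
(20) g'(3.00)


(1) = 31.41
(2) = 49.90
(3) = -79.73
(4) = 82.10
(5) = 32.93
(6) = 51.33
(7) = -36.36
(8) = 45.46
(9) = 21.54
(10) = 40.05
(11) = -8.10
(12) = 9.14
(13) = 100.36
(14) = 103.26
(15) = -68.83
(16) = 73.77
(17) = -750.87
(18) = 385.79
(19) = 133.29
(20) = 124.16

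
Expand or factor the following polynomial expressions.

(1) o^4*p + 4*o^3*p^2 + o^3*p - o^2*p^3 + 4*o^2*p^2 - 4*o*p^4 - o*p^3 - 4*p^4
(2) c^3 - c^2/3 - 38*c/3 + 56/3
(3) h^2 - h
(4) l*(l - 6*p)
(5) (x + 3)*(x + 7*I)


(1) = (o - p)*(o + p)*(o + 4*p)*(o*p + p)
(2) = (c - 7/3)*(c - 2)*(c + 4)
(3) = h*(h - 1)
(4) = l^2 - 6*l*p
(5) = x^2 + 3*x + 7*I*x + 21*I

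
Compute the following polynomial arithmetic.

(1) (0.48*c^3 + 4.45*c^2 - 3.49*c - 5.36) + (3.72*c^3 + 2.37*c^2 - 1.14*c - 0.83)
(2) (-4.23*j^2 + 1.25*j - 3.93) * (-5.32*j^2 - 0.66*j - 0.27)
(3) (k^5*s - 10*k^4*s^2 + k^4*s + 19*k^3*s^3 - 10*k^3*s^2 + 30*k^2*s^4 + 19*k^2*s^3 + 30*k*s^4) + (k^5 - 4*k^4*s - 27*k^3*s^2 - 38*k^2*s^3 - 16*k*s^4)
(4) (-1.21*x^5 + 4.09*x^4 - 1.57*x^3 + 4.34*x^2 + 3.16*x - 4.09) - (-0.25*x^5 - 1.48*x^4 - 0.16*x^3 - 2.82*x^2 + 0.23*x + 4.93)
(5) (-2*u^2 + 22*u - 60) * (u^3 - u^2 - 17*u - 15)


(1) = 4.2*c^3 + 6.82*c^2 - 4.63*c - 6.19
(2) = 22.5036*j^4 - 3.8582*j^3 + 21.2247*j^2 + 2.2563*j + 1.0611
(3) = k^5*s + k^5 - 10*k^4*s^2 - 3*k^4*s + 19*k^3*s^3 - 37*k^3*s^2 + 30*k^2*s^4 - 19*k^2*s^3 + 14*k*s^4
(4) = -0.96*x^5 + 5.57*x^4 - 1.41*x^3 + 7.16*x^2 + 2.93*x - 9.02
(5) = -2*u^5 + 24*u^4 - 48*u^3 - 284*u^2 + 690*u + 900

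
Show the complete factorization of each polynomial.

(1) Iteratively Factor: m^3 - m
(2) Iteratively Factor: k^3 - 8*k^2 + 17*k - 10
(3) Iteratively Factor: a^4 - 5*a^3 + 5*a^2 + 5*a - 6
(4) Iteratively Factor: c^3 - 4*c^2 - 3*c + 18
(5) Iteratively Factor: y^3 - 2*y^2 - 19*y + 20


(1) = (m + 1)*(m^2 - m) = (m - 1)*(m + 1)*(m)
(2) = (k - 1)*(k^2 - 7*k + 10) = (k - 5)*(k - 1)*(k - 2)
(3) = (a - 1)*(a^3 - 4*a^2 + a + 6) = (a - 3)*(a - 1)*(a^2 - a - 2) = (a - 3)*(a - 2)*(a - 1)*(a + 1)
(4) = (c + 2)*(c^2 - 6*c + 9) = (c - 3)*(c + 2)*(c - 3)
(5) = (y - 1)*(y^2 - y - 20) = (y - 1)*(y + 4)*(y - 5)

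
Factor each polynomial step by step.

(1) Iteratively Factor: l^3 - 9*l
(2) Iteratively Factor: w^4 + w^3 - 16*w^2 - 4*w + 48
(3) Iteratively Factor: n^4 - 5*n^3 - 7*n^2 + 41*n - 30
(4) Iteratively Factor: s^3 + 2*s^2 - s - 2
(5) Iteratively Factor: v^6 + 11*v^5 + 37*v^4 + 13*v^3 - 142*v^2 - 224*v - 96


(1) = (l)*(l^2 - 9) = l*(l + 3)*(l - 3)
(2) = (w + 4)*(w^3 - 3*w^2 - 4*w + 12) = (w + 2)*(w + 4)*(w^2 - 5*w + 6) = (w - 3)*(w + 2)*(w + 4)*(w - 2)
(3) = (n + 3)*(n^3 - 8*n^2 + 17*n - 10) = (n - 1)*(n + 3)*(n^2 - 7*n + 10) = (n - 2)*(n - 1)*(n + 3)*(n - 5)
(4) = (s - 1)*(s^2 + 3*s + 2) = (s - 1)*(s + 1)*(s + 2)
(5) = (v - 2)*(v^5 + 13*v^4 + 63*v^3 + 139*v^2 + 136*v + 48) = (v - 2)*(v + 1)*(v^4 + 12*v^3 + 51*v^2 + 88*v + 48) = (v - 2)*(v + 1)*(v + 4)*(v^3 + 8*v^2 + 19*v + 12) = (v - 2)*(v + 1)*(v + 4)^2*(v^2 + 4*v + 3) = (v - 2)*(v + 1)^2*(v + 4)^2*(v + 3)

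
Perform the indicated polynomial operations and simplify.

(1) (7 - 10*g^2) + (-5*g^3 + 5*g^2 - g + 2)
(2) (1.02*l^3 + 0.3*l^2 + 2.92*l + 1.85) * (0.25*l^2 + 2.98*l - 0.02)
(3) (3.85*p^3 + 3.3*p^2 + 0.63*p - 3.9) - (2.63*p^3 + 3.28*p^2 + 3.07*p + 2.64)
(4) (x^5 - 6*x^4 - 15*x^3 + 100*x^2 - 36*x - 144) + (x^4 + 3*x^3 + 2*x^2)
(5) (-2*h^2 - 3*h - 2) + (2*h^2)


(1) = -5*g^3 - 5*g^2 - g + 9
(2) = 0.255*l^5 + 3.1146*l^4 + 1.6036*l^3 + 9.1581*l^2 + 5.4546*l - 0.037
(3) = 1.22*p^3 + 0.02*p^2 - 2.44*p - 6.54
(4) = x^5 - 5*x^4 - 12*x^3 + 102*x^2 - 36*x - 144
(5) = -3*h - 2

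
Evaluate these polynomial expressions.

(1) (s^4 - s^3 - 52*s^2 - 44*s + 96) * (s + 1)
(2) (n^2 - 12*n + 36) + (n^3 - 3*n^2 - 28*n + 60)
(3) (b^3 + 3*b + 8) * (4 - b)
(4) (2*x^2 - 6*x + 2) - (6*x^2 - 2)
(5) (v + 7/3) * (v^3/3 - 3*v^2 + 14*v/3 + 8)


(1) = s^5 - 53*s^3 - 96*s^2 + 52*s + 96
(2) = n^3 - 2*n^2 - 40*n + 96
(3) = -b^4 + 4*b^3 - 3*b^2 + 4*b + 32
(4) = -4*x^2 - 6*x + 4
(5) = v^4/3 - 20*v^3/9 - 7*v^2/3 + 170*v/9 + 56/3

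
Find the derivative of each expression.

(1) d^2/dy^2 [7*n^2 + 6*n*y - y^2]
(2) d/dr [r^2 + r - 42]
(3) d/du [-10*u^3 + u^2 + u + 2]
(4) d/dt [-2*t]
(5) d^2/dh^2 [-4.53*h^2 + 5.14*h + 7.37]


(1) = -2
(2) = 2*r + 1
(3) = -30*u^2 + 2*u + 1
(4) = -2
(5) = -9.06000000000000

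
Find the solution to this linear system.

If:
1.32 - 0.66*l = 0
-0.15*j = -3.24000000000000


Then:
j = 21.60
l = 2.00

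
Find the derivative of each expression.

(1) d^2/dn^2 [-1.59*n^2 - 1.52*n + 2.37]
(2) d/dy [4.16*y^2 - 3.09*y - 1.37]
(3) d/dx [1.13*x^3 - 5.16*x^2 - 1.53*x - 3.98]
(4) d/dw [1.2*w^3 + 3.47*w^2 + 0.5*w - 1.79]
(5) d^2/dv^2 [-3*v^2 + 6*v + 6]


(1) = -3.18000000000000
(2) = 8.32*y - 3.09
(3) = 3.39*x^2 - 10.32*x - 1.53
(4) = 3.6*w^2 + 6.94*w + 0.5
(5) = -6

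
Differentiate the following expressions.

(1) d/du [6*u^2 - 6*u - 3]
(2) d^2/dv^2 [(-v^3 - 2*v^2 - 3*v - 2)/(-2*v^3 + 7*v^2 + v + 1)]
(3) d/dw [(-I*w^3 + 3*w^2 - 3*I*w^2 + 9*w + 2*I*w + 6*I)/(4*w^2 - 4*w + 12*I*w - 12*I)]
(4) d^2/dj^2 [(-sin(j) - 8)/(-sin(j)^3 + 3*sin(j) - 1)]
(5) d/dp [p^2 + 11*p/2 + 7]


(1) = 12*u - 6
(2) = 2*(22*v^6 + 42*v^5 - 54*v^4 - 63*v^3 + 279*v^2 - 6*v - 13)/(8*v^9 - 84*v^8 + 282*v^7 - 271*v^6 - 57*v^5 - 156*v^4 - 37*v^3 - 24*v^2 - 3*v - 1)
(3) = (-I*w^4 + w^3*(6 + 2*I) + w^2*(-12 + 10*I) + w*(-18 - 30*I) + 24 - 21*I)/(4*w^4 + w^3*(-8 + 24*I) + w^2*(-32 - 48*I) + w*(72 + 24*I) - 36)
(4) = (18*(sin(j) + 8)*cos(j)^6 + 3*(-24*sin(j) + 5*cos(j)^2 - 3)*(sin(j)^3 - 3*sin(j) + 1)*cos(j)^2 - (sin(j)^3 - 3*sin(j) + 1)^2*sin(j))/(sin(j)^3 - 3*sin(j) + 1)^3
(5) = 2*p + 11/2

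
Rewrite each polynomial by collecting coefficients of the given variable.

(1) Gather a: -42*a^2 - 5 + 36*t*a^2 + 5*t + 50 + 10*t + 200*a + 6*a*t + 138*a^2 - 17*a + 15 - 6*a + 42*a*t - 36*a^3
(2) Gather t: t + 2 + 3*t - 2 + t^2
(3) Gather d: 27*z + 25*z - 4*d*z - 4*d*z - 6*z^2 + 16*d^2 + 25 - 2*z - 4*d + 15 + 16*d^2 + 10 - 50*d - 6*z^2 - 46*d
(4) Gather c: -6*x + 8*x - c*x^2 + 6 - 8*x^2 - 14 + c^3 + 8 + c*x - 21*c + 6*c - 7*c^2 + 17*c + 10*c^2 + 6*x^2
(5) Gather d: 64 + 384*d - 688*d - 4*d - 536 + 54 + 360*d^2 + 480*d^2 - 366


(1) = -36*a^3 + a^2*(36*t + 96) + a*(48*t + 177) + 15*t + 60
(2) = t^2 + 4*t
(3) = 32*d^2 + d*(-8*z - 100) - 12*z^2 + 50*z + 50
(4) = c^3 + 3*c^2 + c*(-x^2 + x + 2) - 2*x^2 + 2*x
(5) = 840*d^2 - 308*d - 784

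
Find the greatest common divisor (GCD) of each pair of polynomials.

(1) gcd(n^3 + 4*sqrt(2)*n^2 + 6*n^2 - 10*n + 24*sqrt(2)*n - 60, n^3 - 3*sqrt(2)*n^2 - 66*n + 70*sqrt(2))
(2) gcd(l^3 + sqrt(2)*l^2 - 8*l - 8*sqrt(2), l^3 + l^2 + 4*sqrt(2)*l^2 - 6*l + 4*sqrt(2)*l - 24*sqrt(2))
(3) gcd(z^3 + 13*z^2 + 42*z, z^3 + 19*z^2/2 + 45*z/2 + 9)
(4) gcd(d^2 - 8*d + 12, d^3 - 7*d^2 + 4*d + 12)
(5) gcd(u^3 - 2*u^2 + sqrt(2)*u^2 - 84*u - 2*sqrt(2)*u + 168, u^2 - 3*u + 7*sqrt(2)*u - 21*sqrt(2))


(1) = gcd((n + 6)*(n - sqrt(2))*(n + 5*sqrt(2)), (n - 7*sqrt(2))*(n - sqrt(2))*(n + 5*sqrt(2))) = n^2 + 4*sqrt(2)*n - 10
(2) = gcd((l - 2*sqrt(2))*(l + sqrt(2))*(l + 2*sqrt(2)), (l - 2)*(l + 3)*(l + 4*sqrt(2))) = 1
(3) = gcd(z*(z + 6)*(z + 7), (z + 1/2)*(z + 3)*(z + 6)) = z + 6
(4) = d^2 - 8*d + 12
(5) = u + 7*sqrt(2)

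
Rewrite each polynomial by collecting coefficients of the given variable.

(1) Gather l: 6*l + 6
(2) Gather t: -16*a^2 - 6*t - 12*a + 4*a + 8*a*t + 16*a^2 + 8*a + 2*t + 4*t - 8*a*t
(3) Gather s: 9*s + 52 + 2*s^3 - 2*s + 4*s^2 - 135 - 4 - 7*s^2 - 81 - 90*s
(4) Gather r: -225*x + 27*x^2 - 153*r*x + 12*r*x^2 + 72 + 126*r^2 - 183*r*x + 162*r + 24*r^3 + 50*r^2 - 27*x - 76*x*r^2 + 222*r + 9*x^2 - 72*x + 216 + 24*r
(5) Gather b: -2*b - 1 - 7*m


(1) = 6*l + 6
(2) = 0
(3) = 2*s^3 - 3*s^2 - 83*s - 168
(4) = 24*r^3 + r^2*(176 - 76*x) + r*(12*x^2 - 336*x + 408) + 36*x^2 - 324*x + 288
(5) = -2*b - 7*m - 1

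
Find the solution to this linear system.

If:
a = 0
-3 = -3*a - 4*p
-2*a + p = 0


Then:
No Solution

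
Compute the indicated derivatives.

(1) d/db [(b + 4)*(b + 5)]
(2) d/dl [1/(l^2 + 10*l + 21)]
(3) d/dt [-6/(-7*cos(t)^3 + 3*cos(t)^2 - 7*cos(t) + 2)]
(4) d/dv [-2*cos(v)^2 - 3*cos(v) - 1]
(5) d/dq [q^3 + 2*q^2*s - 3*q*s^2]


(1) = 2*b + 9
(2) = 2*(-l - 5)/(l^2 + 10*l + 21)^2
(3) = 6*(21*cos(t)^2 - 6*cos(t) + 7)*sin(t)/(7*cos(t)^3 - 3*cos(t)^2 + 7*cos(t) - 2)^2
(4) = (4*cos(v) + 3)*sin(v)
(5) = 3*q^2 + 4*q*s - 3*s^2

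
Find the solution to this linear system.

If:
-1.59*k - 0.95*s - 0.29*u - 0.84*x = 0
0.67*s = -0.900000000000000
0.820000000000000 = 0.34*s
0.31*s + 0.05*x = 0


Then:
No Solution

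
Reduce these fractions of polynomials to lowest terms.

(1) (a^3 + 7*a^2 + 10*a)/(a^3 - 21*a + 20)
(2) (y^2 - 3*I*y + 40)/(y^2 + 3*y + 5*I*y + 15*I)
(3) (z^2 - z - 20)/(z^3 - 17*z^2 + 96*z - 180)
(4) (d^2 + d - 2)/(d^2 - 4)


(1) = (a^2 + 2*a)/(a^2 - 5*a + 4)
(2) = (y - 8*I)/(y + 3)
(3) = (z + 4)/(z^2 - 12*z + 36)
(4) = (d - 1)/(d - 2)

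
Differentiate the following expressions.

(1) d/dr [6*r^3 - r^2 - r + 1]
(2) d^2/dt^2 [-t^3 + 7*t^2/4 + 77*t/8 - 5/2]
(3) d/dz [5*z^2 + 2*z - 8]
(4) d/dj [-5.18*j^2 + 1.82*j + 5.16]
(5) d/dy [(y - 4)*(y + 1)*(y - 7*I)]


(1) = 18*r^2 - 2*r - 1
(2) = 7/2 - 6*t
(3) = 10*z + 2
(4) = 1.82 - 10.36*j
(5) = 3*y^2 + y*(-6 - 14*I) - 4 + 21*I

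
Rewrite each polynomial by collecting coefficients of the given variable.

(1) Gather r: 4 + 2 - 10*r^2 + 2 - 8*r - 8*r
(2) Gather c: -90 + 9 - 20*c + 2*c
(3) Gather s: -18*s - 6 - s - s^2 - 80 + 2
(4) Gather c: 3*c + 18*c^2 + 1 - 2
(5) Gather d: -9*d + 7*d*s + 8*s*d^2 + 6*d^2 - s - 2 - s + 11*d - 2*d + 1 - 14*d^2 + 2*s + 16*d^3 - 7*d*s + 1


(1) = -10*r^2 - 16*r + 8
(2) = -18*c - 81
(3) = -s^2 - 19*s - 84
(4) = 18*c^2 + 3*c - 1
(5) = 16*d^3 + d^2*(8*s - 8)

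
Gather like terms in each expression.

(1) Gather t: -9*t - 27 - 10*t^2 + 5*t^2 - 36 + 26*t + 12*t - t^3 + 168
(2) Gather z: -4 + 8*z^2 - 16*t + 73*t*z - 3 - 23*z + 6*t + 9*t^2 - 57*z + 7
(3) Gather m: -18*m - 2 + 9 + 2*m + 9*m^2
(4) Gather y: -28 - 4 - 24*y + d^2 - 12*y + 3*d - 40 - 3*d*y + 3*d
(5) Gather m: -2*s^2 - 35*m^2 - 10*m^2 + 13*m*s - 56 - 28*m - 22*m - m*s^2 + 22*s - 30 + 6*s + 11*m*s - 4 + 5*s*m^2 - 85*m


(1) = -t^3 - 5*t^2 + 29*t + 105
(2) = 9*t^2 - 10*t + 8*z^2 + z*(73*t - 80)
(3) = 9*m^2 - 16*m + 7
(4) = d^2 + 6*d + y*(-3*d - 36) - 72
(5) = m^2*(5*s - 45) + m*(-s^2 + 24*s - 135) - 2*s^2 + 28*s - 90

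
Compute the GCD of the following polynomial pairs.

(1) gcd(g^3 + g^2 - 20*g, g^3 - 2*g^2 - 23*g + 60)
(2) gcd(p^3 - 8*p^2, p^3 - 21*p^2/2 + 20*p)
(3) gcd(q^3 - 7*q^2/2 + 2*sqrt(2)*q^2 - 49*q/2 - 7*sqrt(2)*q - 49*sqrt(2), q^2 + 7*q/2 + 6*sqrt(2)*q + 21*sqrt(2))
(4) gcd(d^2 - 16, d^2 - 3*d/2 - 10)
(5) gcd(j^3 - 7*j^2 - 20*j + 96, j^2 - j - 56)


(1) = gcd(g*(g - 4)*(g + 5), (g - 4)*(g - 3)*(g + 5)) = g^2 + g - 20
(2) = p^2 - 8*p
(3) = gcd((q - 7)*(q + 7/2)*(q + 2*sqrt(2)), (q + 7/2)*(q + 6*sqrt(2))) = q + 7/2
(4) = d - 4
(5) = gcd((j - 8)*(j - 3)*(j + 4), (j - 8)*(j + 7)) = j - 8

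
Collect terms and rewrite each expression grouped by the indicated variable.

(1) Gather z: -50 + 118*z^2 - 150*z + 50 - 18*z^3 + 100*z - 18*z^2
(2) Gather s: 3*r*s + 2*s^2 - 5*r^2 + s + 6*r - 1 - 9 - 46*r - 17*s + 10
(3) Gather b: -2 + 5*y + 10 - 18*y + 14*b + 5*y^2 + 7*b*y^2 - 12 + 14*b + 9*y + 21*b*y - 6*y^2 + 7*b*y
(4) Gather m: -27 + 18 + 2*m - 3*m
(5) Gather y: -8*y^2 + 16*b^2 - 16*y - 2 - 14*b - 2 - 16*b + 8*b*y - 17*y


(1) = -18*z^3 + 100*z^2 - 50*z
(2) = -5*r^2 - 40*r + 2*s^2 + s*(3*r - 16)
(3) = b*(7*y^2 + 28*y + 28) - y^2 - 4*y - 4
(4) = -m - 9
(5) = 16*b^2 - 30*b - 8*y^2 + y*(8*b - 33) - 4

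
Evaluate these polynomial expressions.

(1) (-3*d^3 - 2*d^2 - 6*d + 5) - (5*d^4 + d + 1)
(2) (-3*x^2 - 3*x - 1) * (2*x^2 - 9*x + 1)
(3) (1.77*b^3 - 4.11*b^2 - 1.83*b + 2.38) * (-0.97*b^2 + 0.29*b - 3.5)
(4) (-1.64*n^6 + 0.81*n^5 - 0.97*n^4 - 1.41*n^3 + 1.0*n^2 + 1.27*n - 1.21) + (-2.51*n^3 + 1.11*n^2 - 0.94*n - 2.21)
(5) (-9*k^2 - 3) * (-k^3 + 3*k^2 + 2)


(1) = -5*d^4 - 3*d^3 - 2*d^2 - 7*d + 4
(2) = -6*x^4 + 21*x^3 + 22*x^2 + 6*x - 1
(3) = -1.7169*b^5 + 4.5*b^4 - 5.6118*b^3 + 11.5457*b^2 + 7.0952*b - 8.33
(4) = -1.64*n^6 + 0.81*n^5 - 0.97*n^4 - 3.92*n^3 + 2.11*n^2 + 0.33*n - 3.42
(5) = 9*k^5 - 27*k^4 + 3*k^3 - 27*k^2 - 6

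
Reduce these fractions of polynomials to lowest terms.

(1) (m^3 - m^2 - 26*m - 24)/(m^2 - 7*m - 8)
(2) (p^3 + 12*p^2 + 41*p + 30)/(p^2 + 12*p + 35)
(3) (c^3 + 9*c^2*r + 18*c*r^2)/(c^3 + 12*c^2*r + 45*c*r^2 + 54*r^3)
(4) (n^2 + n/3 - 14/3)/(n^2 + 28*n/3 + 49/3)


(1) = (m^2 - 2*m - 24)/(m - 8)
(2) = (p^2 + 7*p + 6)/(p + 7)
(3) = c/(c + 3*r)
(4) = (n - 2)/(n + 7)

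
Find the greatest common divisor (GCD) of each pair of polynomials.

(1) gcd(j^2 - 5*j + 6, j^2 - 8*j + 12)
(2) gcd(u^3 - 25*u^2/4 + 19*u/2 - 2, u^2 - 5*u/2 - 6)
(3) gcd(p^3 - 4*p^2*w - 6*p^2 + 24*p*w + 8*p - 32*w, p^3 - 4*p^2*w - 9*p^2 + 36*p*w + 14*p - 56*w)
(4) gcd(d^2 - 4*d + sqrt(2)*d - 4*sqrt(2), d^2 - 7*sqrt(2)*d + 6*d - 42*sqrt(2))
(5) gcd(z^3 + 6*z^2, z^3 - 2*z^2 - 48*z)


(1) = gcd((j - 3)*(j - 2), (j - 6)*(j - 2)) = j - 2
(2) = u - 4
(3) = gcd((p - 4)*(p - 2)*(p - 4*w), (p - 7)*(p - 2)*(p - 4*w)) = p^2 - 4*p*w - 2*p + 8*w
(4) = gcd((d - 4)*(d + sqrt(2)), (d + 6)*(d - 7*sqrt(2))) = 1
(5) = gcd(z^2*(z + 6), z*(z - 8)*(z + 6)) = z^2 + 6*z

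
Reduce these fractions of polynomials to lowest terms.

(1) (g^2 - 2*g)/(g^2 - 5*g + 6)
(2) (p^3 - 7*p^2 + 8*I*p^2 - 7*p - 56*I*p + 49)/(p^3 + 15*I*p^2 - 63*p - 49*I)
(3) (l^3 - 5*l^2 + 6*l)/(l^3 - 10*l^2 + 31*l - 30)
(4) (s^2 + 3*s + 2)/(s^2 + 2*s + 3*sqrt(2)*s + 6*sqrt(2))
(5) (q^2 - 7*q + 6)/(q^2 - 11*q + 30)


(1) = g/(g - 3)
(2) = (p - 7)/(p + 7*I)
(3) = l/(l - 5)
(4) = (s + 1)/(s + 3*sqrt(2))
(5) = (q - 1)/(q - 5)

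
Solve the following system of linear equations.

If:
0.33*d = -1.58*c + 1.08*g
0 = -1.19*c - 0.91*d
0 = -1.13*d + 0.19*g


Then:
c = 0.00
d = 0.00
g = 0.00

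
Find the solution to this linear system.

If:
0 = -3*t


Then:
t = 0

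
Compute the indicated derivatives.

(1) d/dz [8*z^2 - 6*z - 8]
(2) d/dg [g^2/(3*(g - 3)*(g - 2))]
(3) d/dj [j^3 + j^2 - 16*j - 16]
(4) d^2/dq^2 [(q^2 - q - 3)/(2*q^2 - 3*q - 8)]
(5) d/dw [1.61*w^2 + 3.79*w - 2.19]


(1) = 16*z - 6
(2) = g*(12 - 5*g)/(3*(g^4 - 10*g^3 + 37*g^2 - 60*g + 36))
(3) = 3*j^2 + 2*j - 16
(4) = 2*(2*q^3 + 12*q^2 + 6*q + 13)/(8*q^6 - 36*q^5 - 42*q^4 + 261*q^3 + 168*q^2 - 576*q - 512)
(5) = 3.22*w + 3.79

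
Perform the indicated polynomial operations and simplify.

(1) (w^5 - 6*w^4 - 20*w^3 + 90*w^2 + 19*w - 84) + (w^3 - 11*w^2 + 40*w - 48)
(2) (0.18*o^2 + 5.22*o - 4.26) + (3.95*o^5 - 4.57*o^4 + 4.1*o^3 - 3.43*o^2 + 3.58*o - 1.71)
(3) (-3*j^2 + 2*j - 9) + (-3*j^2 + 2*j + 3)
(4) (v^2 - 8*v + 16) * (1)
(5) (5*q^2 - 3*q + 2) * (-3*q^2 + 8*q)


(1) = w^5 - 6*w^4 - 19*w^3 + 79*w^2 + 59*w - 132
(2) = 3.95*o^5 - 4.57*o^4 + 4.1*o^3 - 3.25*o^2 + 8.8*o - 5.97
(3) = -6*j^2 + 4*j - 6
(4) = v^2 - 8*v + 16
(5) = -15*q^4 + 49*q^3 - 30*q^2 + 16*q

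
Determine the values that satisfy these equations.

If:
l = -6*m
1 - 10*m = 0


Then:
l = -3/5
m = 1/10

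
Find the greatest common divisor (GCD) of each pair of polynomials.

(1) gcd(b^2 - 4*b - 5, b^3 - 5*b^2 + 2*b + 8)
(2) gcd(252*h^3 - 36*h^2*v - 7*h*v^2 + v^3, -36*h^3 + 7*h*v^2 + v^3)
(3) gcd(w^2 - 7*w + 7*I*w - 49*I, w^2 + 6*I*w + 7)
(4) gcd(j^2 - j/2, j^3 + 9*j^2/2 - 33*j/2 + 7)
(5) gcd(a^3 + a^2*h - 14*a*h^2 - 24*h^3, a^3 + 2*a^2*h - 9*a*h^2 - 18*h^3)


(1) = gcd((b - 5)*(b + 1), (b - 4)*(b - 2)*(b + 1)) = b + 1
(2) = 6*h + v
(3) = gcd((w - 7)*(w + 7*I), (w - I)*(w + 7*I)) = w + 7*I
(4) = gcd(j*(j - 1/2), (j - 2)*(j - 1/2)*(j + 7)) = j - 1/2
(5) = a^2 + 5*a*h + 6*h^2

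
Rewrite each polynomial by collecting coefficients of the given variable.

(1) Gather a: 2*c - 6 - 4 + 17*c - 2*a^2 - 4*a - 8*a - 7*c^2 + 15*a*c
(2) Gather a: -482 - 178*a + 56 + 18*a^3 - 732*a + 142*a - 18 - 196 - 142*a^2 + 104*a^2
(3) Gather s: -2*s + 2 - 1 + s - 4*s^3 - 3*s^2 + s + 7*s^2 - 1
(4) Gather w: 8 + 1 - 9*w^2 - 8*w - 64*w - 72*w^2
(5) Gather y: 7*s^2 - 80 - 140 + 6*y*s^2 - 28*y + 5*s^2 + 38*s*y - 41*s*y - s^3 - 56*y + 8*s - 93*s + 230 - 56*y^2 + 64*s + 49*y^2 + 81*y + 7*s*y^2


(1) = -2*a^2 + a*(15*c - 12) - 7*c^2 + 19*c - 10
(2) = 18*a^3 - 38*a^2 - 768*a - 640
(3) = -4*s^3 + 4*s^2
(4) = -81*w^2 - 72*w + 9
(5) = -s^3 + 12*s^2 - 21*s + y^2*(7*s - 7) + y*(6*s^2 - 3*s - 3) + 10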